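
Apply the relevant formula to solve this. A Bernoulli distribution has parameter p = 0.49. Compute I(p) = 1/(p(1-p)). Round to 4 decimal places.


For Bernoulli(p), Fisher information is I(p) = 1/(p*(1-p)).
p = 0.49, 1-p = 0.51.
p*(1-p) = 0.2499.
I(p) = 1/0.2499 = 4.0016

4.0016


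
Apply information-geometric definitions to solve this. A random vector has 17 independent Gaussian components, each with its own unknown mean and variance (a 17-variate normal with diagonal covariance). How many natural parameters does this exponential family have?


Exponential family dimension calculation:
Each univariate normal has two natural parameters (mu/sigma^2 and -1/(2 sigma^2)).
With 17 independent components, dim = 2 * 17 = 34.

34


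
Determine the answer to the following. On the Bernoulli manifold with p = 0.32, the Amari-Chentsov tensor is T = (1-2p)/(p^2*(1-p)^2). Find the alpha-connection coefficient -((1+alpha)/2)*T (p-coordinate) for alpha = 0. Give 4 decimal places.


Skewness (Amari-Chentsov) tensor: T = (1-2p)/(p^2*(1-p)^2).
p = 0.32, 1-2p = 0.36, p^2 = 0.1024, (1-p)^2 = 0.4624.
T = 0.36/(0.1024 * 0.4624) = 7.602995.
In the p-coordinate, Gamma^(alpha) = Gamma^(0) - (alpha/2)*T with Gamma^(0) = (1/2)*g'(p) = -T/2,
so Gamma^(alpha) = -((1+alpha)/2)*T.
alpha = 0, -(1+alpha)/2 = -0.5.
Gamma = -0.5 * 7.602995 = -3.8015

-3.8015


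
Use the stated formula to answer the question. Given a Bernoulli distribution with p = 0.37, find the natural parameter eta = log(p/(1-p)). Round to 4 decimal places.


Natural parameter for Bernoulli: eta = log(p/(1-p)).
p = 0.37, 1-p = 0.63.
p/(1-p) = 0.587302.
eta = log(0.587302) = -0.5322

-0.5322


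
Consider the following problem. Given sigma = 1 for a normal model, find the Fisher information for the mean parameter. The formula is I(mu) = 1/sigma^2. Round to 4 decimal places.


The Fisher information for the mean of a normal distribution is I(mu) = 1/sigma^2.
sigma = 1, so sigma^2 = 1.
I(mu) = 1/1 = 1.0000

1.0000


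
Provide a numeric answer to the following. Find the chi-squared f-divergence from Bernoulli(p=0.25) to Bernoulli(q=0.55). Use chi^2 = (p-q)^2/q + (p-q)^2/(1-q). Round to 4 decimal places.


Chi-squared divergence between Bernoulli distributions:
chi^2 = (p-q)^2/q + (p-q)^2/(1-q).
p = 0.25, q = 0.55, p-q = -0.3.
(p-q)^2 = 0.09.
term1 = 0.09/0.55 = 0.163636.
term2 = 0.09/0.45 = 0.2.
chi^2 = 0.163636 + 0.2 = 0.3636

0.3636


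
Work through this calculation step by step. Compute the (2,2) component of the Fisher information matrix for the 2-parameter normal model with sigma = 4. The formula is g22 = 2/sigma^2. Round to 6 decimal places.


For the 2-parameter normal family, the Fisher metric has:
  g11 = 1/sigma^2, g22 = 2/sigma^2.
sigma = 4, sigma^2 = 16.
g22 = 0.125000

0.125000


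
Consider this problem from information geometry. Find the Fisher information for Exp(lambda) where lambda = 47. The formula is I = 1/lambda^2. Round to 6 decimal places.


Fisher information for exponential: I(lambda) = 1/lambda^2.
lambda = 47, lambda^2 = 2209.
I = 1/2209 = 0.000453

0.000453


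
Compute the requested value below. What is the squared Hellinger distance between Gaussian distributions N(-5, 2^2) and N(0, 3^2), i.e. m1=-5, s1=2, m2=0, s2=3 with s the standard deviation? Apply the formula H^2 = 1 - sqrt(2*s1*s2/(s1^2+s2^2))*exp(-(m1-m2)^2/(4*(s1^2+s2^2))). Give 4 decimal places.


Squared Hellinger distance for Gaussians:
H^2 = 1 - sqrt(2*s1*s2/(s1^2+s2^2)) * exp(-(m1-m2)^2/(4*(s1^2+s2^2))).
s1^2 = 4, s2^2 = 9, s1^2+s2^2 = 13.
sqrt(2*2*3/(13)) = 0.960769.
(m1-m2)^2 = (-5)^2 = 25.
exp(-25/(4*13)) = exp(-0.480769) = 0.618308.
H^2 = 1 - 0.960769*0.618308 = 0.4059

0.4059


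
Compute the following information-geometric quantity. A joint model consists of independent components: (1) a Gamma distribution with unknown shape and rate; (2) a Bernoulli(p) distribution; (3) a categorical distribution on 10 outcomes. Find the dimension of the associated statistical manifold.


The dimension of a statistical manifold equals the number of free
(independent) real parameters of the model. For a product of independent
blocks the parameter counts add.
- Gamma (shape, rate): 2.
- Bernoulli (p): 1.
- categorical on 10 outcomes (probabilities sum to 1): 10-1 = 9.
Total = 2 + 1 + 9 = 12.
Dimension = 12

12


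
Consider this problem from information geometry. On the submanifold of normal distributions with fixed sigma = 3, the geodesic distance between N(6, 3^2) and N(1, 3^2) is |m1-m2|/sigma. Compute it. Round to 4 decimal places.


On the fixed-variance normal subfamily, geodesic distance = |m1-m2|/sigma.
|6 - 1| = 5.
sigma = 3.
d = 5/3 = 1.6667

1.6667


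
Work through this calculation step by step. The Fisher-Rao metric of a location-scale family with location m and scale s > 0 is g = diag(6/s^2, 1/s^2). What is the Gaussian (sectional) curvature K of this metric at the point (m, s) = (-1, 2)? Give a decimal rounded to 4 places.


The metric has the form g = (A dm^2 + B ds^2)/s^2 with A = 6, B = 1.
Substitute u = sqrt(A/B)*m: g = B*(du^2 + ds^2)/s^2, i.e. B times the
Poincare upper half-plane metric, which has constant Gaussian curvature -1.
Scaling a 2D metric by a constant c divides the Gaussian curvature by c,
so K = -1/B = -1/(1) = -1.0000 everywhere (the point (m, s) = (-1, 2) is irrelevant:
the curvature is constant).
The requested Gaussian curvature is K = -1.0000.

-1.0000


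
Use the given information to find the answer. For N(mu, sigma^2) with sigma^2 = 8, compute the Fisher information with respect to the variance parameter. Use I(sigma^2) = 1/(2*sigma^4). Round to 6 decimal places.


Fisher information for variance: I(sigma^2) = 1/(2*sigma^4).
sigma^2 = 8, so sigma^4 = 64.
I = 1/(2*64) = 1/128 = 0.007813

0.007813


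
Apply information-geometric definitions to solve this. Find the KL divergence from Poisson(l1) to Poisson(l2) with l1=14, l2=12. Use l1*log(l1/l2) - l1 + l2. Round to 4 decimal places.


KL divergence for Poisson:
KL = l1*log(l1/l2) - l1 + l2.
l1 = 14, l2 = 12.
log(14/12) = 0.154151.
l1*log(l1/l2) = 14 * 0.154151 = 2.15811.
KL = 2.15811 - 14 + 12 = 0.1581

0.1581


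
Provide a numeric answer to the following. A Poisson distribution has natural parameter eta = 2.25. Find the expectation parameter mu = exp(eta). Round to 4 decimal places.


Expectation parameter for Poisson exponential family:
mu = exp(eta).
eta = 2.25.
mu = exp(2.25) = 9.4877

9.4877


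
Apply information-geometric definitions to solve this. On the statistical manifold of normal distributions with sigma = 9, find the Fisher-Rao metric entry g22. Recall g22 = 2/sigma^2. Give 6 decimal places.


For the 2-parameter normal family, the Fisher metric has:
  g11 = 1/sigma^2, g22 = 2/sigma^2.
sigma = 9, sigma^2 = 81.
g22 = 0.024691

0.024691


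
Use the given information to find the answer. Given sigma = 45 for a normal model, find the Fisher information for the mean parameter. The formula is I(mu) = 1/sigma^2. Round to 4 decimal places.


The Fisher information for the mean of a normal distribution is I(mu) = 1/sigma^2.
sigma = 45, so sigma^2 = 2025.
I(mu) = 1/2025 = 0.0005

0.0005


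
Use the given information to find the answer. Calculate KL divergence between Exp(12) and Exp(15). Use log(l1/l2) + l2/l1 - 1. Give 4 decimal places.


KL divergence for exponential family:
KL = log(l1/l2) + l2/l1 - 1.
log(12/15) = -0.223144.
15/12 = 1.25.
KL = -0.223144 + 1.25 - 1 = 0.0269

0.0269


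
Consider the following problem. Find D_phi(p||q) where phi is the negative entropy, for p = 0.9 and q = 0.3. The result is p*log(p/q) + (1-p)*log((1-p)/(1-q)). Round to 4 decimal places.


Bregman divergence with negative entropy generator:
D = p*log(p/q) + (1-p)*log((1-p)/(1-q)).
p = 0.9, q = 0.3.
p*log(p/q) = 0.9*log(0.9/0.3) = 0.988751.
(1-p)*log((1-p)/(1-q)) = 0.1*log(0.1/0.7) = -0.194591.
D = 0.988751 + -0.194591 = 0.7942

0.7942


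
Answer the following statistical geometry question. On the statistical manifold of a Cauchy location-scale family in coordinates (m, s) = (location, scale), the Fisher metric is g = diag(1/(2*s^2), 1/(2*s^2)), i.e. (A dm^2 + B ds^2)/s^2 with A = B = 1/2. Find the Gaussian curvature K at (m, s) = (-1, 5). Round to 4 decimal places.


The metric has the form g = (A dm^2 + B ds^2)/s^2 with A = 1/2, B = 1/2.
Substitute u = sqrt(A/B)*m: g = B*(du^2 + ds^2)/s^2, i.e. B times the
Poincare upper half-plane metric, which has constant Gaussian curvature -1.
Scaling a 2D metric by a constant c divides the Gaussian curvature by c,
so K = -1/B = -1/(1/2) = -2.0000 everywhere (the point (m, s) = (-1, 5) is irrelevant:
the curvature is constant).
The requested Gaussian curvature is K = -2.0000.

-2.0000


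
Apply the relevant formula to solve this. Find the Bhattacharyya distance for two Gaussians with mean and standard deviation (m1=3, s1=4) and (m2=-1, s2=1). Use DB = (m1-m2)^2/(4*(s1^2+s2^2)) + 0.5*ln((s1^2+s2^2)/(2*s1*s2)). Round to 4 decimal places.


Bhattacharyya distance between two Gaussians:
DB = (m1-m2)^2/(4*(s1^2+s2^2)) + (1/2)*ln((s1^2+s2^2)/(2*s1*s2)).
(m1-m2)^2 = (4)^2 = 16.
s1^2+s2^2 = 16 + 1 = 17.
term1 = 16/68 = 0.235294.
term2 = 0.5*ln(17/8.0) = 0.376886.
DB = 0.235294 + 0.376886 = 0.6122

0.6122


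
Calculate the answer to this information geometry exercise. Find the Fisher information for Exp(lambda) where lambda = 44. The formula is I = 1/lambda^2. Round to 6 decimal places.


Fisher information for exponential: I(lambda) = 1/lambda^2.
lambda = 44, lambda^2 = 1936.
I = 1/1936 = 0.000517

0.000517


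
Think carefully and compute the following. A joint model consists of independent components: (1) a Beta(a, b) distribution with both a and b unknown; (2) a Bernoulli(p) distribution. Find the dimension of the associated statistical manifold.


The dimension of a statistical manifold equals the number of free
(independent) real parameters of the model. For a product of independent
blocks the parameter counts add.
- Beta (a, b): 2.
- Bernoulli (p): 1.
Total = 2 + 1 = 3.
Dimension = 3

3


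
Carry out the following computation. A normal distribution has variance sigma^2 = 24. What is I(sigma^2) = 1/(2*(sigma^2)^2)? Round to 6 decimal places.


Fisher information for variance: I(sigma^2) = 1/(2*sigma^4).
sigma^2 = 24, so sigma^4 = 576.
I = 1/(2*576) = 1/1152 = 0.000868

0.000868


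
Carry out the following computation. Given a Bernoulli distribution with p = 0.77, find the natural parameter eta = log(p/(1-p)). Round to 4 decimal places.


Natural parameter for Bernoulli: eta = log(p/(1-p)).
p = 0.77, 1-p = 0.23.
p/(1-p) = 3.347826.
eta = log(3.347826) = 1.2083

1.2083


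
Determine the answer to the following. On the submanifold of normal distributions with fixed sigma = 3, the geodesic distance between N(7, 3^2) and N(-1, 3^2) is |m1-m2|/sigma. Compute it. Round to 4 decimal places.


On the fixed-variance normal subfamily, geodesic distance = |m1-m2|/sigma.
|7 - -1| = 8.
sigma = 3.
d = 8/3 = 2.6667

2.6667


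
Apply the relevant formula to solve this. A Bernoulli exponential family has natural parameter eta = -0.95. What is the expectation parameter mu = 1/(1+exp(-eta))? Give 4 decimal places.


Dual coordinate (expectation parameter) for Bernoulli:
mu = 1/(1+exp(-eta)).
eta = -0.95.
exp(-eta) = exp(0.95) = 2.58571.
mu = 1/(1+2.58571) = 0.2789

0.2789


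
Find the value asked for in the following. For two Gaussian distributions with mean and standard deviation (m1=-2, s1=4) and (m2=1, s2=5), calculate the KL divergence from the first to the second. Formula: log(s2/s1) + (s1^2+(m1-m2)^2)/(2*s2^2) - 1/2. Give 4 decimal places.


KL divergence between normal distributions:
KL = log(s2/s1) + (s1^2 + (m1-m2)^2)/(2*s2^2) - 1/2.
log(5/4) = 0.223144.
(4^2 + (-2-1)^2)/(2*5^2) = (16 + 9)/50 = 0.5.
KL = 0.223144 + 0.5 - 0.5 = 0.2231

0.2231


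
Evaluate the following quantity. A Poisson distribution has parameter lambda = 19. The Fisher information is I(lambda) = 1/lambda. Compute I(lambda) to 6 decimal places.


Fisher information for Poisson: I(lambda) = 1/lambda.
lambda = 19.
I(lambda) = 1/19 = 0.052632

0.052632


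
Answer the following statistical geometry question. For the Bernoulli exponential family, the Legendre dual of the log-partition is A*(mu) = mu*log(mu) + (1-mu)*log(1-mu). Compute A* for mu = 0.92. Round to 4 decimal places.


Legendre transform for Bernoulli:
A*(mu) = mu*log(mu) + (1-mu)*log(1-mu).
mu = 0.92, 1-mu = 0.08.
mu*log(mu) = 0.92*log(0.92) = -0.076711.
(1-mu)*log(1-mu) = 0.08*log(0.08) = -0.202058.
A* = -0.076711 + -0.202058 = -0.2788

-0.2788


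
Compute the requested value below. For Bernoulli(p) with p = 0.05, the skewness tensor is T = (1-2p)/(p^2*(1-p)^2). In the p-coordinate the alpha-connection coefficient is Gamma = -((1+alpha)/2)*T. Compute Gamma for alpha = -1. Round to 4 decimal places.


Skewness (Amari-Chentsov) tensor: T = (1-2p)/(p^2*(1-p)^2).
p = 0.05, 1-2p = 0.9, p^2 = 0.0025, (1-p)^2 = 0.9025.
T = 0.9/(0.0025 * 0.9025) = 398.891967.
In the p-coordinate, Gamma^(alpha) = Gamma^(0) - (alpha/2)*T with Gamma^(0) = (1/2)*g'(p) = -T/2,
so Gamma^(alpha) = -((1+alpha)/2)*T.
alpha = -1, -(1+alpha)/2 = 0.0.
Gamma = 0.0 * 398.891967 = 0.0000

0.0000


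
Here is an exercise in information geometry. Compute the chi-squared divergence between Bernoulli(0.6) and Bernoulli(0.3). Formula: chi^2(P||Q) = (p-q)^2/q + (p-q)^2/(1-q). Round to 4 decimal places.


Chi-squared divergence between Bernoulli distributions:
chi^2 = (p-q)^2/q + (p-q)^2/(1-q).
p = 0.6, q = 0.3, p-q = 0.3.
(p-q)^2 = 0.09.
term1 = 0.09/0.3 = 0.3.
term2 = 0.09/0.7 = 0.128571.
chi^2 = 0.3 + 0.128571 = 0.4286

0.4286


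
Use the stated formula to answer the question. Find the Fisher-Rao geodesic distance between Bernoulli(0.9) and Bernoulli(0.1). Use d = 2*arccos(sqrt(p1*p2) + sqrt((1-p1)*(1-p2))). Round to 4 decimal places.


Geodesic distance on Bernoulli manifold:
d(p1,p2) = 2*arccos(sqrt(p1*p2) + sqrt((1-p1)*(1-p2))).
sqrt(p1*p2) = sqrt(0.9*0.1) = 0.3.
sqrt((1-p1)*(1-p2)) = sqrt(0.1*0.9) = 0.3.
arg = 0.3 + 0.3 = 0.6.
d = 2*arccos(0.6) = 1.8546

1.8546


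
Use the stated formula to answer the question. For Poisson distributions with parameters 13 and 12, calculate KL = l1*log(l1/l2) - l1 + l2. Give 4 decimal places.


KL divergence for Poisson:
KL = l1*log(l1/l2) - l1 + l2.
l1 = 13, l2 = 12.
log(13/12) = 0.080043.
l1*log(l1/l2) = 13 * 0.080043 = 1.040555.
KL = 1.040555 - 13 + 12 = 0.0406

0.0406


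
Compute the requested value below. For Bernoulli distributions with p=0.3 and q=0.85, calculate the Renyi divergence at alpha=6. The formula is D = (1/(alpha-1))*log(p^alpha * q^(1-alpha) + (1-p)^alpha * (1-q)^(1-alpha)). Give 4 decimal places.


Renyi divergence of order alpha between Bernoulli distributions:
D = (1/(alpha-1))*log(p^alpha * q^(1-alpha) + (1-p)^alpha * (1-q)^(1-alpha)).
alpha = 6, p = 0.3, q = 0.85.
p^alpha * q^(1-alpha) = 0.3^6 * 0.85^-5 = 0.001643.
(1-p)^alpha * (1-q)^(1-alpha) = 0.7^6 * 0.15^-5 = 1549.287243.
sum = 0.001643 + 1549.287243 = 1549.288886.
D = (1/5)*log(1549.288886) = 1.4691

1.4691


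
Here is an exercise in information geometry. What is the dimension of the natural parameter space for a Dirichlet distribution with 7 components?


Exponential family dimension calculation:
Dirichlet with 7 components has 7 natural parameters.

7


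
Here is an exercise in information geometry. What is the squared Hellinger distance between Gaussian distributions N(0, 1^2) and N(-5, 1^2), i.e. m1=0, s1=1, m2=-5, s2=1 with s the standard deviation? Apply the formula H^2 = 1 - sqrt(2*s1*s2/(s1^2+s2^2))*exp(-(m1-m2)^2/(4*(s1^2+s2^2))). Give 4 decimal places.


Squared Hellinger distance for Gaussians:
H^2 = 1 - sqrt(2*s1*s2/(s1^2+s2^2)) * exp(-(m1-m2)^2/(4*(s1^2+s2^2))).
s1^2 = 1, s2^2 = 1, s1^2+s2^2 = 2.
sqrt(2*1*1/(2)) = 1.0.
(m1-m2)^2 = (5)^2 = 25.
exp(-25/(4*2)) = exp(-3.125) = 0.043937.
H^2 = 1 - 1.0*0.043937 = 0.9561

0.9561


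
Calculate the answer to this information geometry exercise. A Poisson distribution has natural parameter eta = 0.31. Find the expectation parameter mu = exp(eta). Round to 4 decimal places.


Expectation parameter for Poisson exponential family:
mu = exp(eta).
eta = 0.31.
mu = exp(0.31) = 1.3634

1.3634


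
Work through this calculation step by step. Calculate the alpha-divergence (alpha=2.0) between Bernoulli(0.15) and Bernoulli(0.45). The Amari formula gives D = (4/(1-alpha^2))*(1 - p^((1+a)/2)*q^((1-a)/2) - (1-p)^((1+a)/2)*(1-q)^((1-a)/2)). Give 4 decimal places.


Amari alpha-divergence:
D = (4/(1-alpha^2))*(1 - p^((1+a)/2)*q^((1-a)/2) - (1-p)^((1+a)/2)*(1-q)^((1-a)/2)).
alpha = 2.0, p = 0.15, q = 0.45.
e1 = (1+alpha)/2 = 1.5, e2 = (1-alpha)/2 = -0.5.
t1 = p^e1 * q^e2 = 0.15^1.5 * 0.45^-0.5 = 0.086603.
t2 = (1-p)^e1 * (1-q)^e2 = 0.85^1.5 * 0.55^-0.5 = 1.056689.
4/(1-alpha^2) = -1.333333.
D = -1.333333*(1 - 0.086603 - 1.056689) = 0.1911

0.1911


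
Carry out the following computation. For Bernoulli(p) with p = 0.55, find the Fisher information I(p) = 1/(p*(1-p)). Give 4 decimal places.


For Bernoulli(p), Fisher information is I(p) = 1/(p*(1-p)).
p = 0.55, 1-p = 0.45.
p*(1-p) = 0.2475.
I(p) = 1/0.2475 = 4.0404

4.0404


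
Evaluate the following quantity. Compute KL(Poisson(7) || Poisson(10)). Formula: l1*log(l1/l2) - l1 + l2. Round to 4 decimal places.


KL divergence for Poisson:
KL = l1*log(l1/l2) - l1 + l2.
l1 = 7, l2 = 10.
log(7/10) = -0.356675.
l1*log(l1/l2) = 7 * -0.356675 = -2.496725.
KL = -2.496725 - 7 + 10 = 0.5033

0.5033


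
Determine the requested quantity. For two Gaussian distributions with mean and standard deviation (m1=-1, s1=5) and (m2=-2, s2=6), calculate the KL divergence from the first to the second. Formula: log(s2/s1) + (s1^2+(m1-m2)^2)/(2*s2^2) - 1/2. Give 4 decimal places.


KL divergence between normal distributions:
KL = log(s2/s1) + (s1^2 + (m1-m2)^2)/(2*s2^2) - 1/2.
log(6/5) = 0.182322.
(5^2 + (-1--2)^2)/(2*6^2) = (25 + 1)/72 = 0.361111.
KL = 0.182322 + 0.361111 - 0.5 = 0.0434

0.0434


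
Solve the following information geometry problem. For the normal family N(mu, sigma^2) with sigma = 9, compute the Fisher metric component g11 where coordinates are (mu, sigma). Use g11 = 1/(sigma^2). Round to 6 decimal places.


For the 2-parameter normal family, the Fisher metric has:
  g11 = 1/sigma^2, g22 = 2/sigma^2.
sigma = 9, sigma^2 = 81.
g11 = 0.012346

0.012346


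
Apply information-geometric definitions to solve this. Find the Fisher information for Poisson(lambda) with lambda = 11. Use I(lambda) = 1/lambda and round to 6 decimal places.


Fisher information for Poisson: I(lambda) = 1/lambda.
lambda = 11.
I(lambda) = 1/11 = 0.090909

0.090909


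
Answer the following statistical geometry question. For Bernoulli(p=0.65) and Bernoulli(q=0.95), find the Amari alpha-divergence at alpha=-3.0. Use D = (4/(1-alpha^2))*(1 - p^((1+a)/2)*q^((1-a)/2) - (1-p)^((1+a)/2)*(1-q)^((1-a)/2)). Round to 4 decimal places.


Amari alpha-divergence:
D = (4/(1-alpha^2))*(1 - p^((1+a)/2)*q^((1-a)/2) - (1-p)^((1+a)/2)*(1-q)^((1-a)/2)).
alpha = -3.0, p = 0.65, q = 0.95.
e1 = (1+alpha)/2 = -1.0, e2 = (1-alpha)/2 = 2.0.
t1 = p^e1 * q^e2 = 0.65^-1.0 * 0.95^2.0 = 1.388462.
t2 = (1-p)^e1 * (1-q)^e2 = 0.35^-1.0 * 0.05^2.0 = 0.007143.
4/(1-alpha^2) = -0.5.
D = -0.5*(1 - 1.388462 - 0.007143) = 0.1978

0.1978


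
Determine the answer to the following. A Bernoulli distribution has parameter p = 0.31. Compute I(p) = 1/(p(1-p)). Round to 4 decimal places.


For Bernoulli(p), Fisher information is I(p) = 1/(p*(1-p)).
p = 0.31, 1-p = 0.69.
p*(1-p) = 0.2139.
I(p) = 1/0.2139 = 4.6751

4.6751


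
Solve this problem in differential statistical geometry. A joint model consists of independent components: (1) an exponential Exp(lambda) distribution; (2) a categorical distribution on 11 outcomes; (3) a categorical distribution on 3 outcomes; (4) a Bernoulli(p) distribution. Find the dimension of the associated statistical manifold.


The dimension of a statistical manifold equals the number of free
(independent) real parameters of the model. For a product of independent
blocks the parameter counts add.
- exponential (lambda): 1.
- categorical on 11 outcomes (probabilities sum to 1): 11-1 = 10.
- categorical on 3 outcomes (probabilities sum to 1): 3-1 = 2.
- Bernoulli (p): 1.
Total = 1 + 10 + 2 + 1 = 14.
Dimension = 14

14


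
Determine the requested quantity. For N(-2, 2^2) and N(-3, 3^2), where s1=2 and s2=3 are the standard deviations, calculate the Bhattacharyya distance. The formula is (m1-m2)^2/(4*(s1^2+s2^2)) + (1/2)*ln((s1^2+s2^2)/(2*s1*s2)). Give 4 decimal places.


Bhattacharyya distance between two Gaussians:
DB = (m1-m2)^2/(4*(s1^2+s2^2)) + (1/2)*ln((s1^2+s2^2)/(2*s1*s2)).
(m1-m2)^2 = (1)^2 = 1.
s1^2+s2^2 = 4 + 9 = 13.
term1 = 1/52 = 0.019231.
term2 = 0.5*ln(13/12.0) = 0.040021.
DB = 0.019231 + 0.040021 = 0.0593

0.0593


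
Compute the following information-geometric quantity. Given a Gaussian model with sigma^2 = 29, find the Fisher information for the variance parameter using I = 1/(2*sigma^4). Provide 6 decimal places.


Fisher information for variance: I(sigma^2) = 1/(2*sigma^4).
sigma^2 = 29, so sigma^4 = 841.
I = 1/(2*841) = 1/1682 = 0.000595

0.000595


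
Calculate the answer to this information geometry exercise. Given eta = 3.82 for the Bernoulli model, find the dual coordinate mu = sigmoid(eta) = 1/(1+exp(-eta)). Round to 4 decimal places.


Dual coordinate (expectation parameter) for Bernoulli:
mu = 1/(1+exp(-eta)).
eta = 3.82.
exp(-eta) = exp(-3.82) = 0.021928.
mu = 1/(1+0.021928) = 0.9785

0.9785


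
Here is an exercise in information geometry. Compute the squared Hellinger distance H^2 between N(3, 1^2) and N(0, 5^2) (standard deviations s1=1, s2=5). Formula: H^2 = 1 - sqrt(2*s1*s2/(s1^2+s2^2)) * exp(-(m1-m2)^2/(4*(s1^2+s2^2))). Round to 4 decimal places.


Squared Hellinger distance for Gaussians:
H^2 = 1 - sqrt(2*s1*s2/(s1^2+s2^2)) * exp(-(m1-m2)^2/(4*(s1^2+s2^2))).
s1^2 = 1, s2^2 = 25, s1^2+s2^2 = 26.
sqrt(2*1*5/(26)) = 0.620174.
(m1-m2)^2 = (3)^2 = 9.
exp(-9/(4*26)) = exp(-0.086538) = 0.9171.
H^2 = 1 - 0.620174*0.9171 = 0.4312

0.4312


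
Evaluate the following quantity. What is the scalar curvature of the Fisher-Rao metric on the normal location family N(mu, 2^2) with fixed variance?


This family has a single free parameter, so its statistical manifold
is 1-dimensional. The Riemann curvature tensor of any 1-dimensional
Riemannian manifold vanishes identically, so R = 0.

0


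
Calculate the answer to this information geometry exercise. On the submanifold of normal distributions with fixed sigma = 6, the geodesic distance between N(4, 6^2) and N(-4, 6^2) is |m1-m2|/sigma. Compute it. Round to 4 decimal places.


On the fixed-variance normal subfamily, geodesic distance = |m1-m2|/sigma.
|4 - -4| = 8.
sigma = 6.
d = 8/6 = 1.3333

1.3333


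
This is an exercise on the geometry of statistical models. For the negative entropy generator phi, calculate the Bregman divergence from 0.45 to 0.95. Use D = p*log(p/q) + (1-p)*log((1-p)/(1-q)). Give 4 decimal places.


Bregman divergence with negative entropy generator:
D = p*log(p/q) + (1-p)*log((1-p)/(1-q)).
p = 0.45, q = 0.95.
p*log(p/q) = 0.45*log(0.45/0.95) = -0.336246.
(1-p)*log((1-p)/(1-q)) = 0.55*log(0.55/0.05) = 1.318842.
D = -0.336246 + 1.318842 = 0.9826

0.9826


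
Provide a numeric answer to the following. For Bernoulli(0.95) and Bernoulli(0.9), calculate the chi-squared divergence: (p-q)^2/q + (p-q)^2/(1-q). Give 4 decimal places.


Chi-squared divergence between Bernoulli distributions:
chi^2 = (p-q)^2/q + (p-q)^2/(1-q).
p = 0.95, q = 0.9, p-q = 0.05.
(p-q)^2 = 0.0025.
term1 = 0.0025/0.9 = 0.002778.
term2 = 0.0025/0.1 = 0.025.
chi^2 = 0.002778 + 0.025 = 0.0278

0.0278


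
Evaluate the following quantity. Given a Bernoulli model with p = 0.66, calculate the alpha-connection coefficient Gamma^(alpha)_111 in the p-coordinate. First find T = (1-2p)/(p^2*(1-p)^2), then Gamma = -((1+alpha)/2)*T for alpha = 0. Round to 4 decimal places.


Skewness (Amari-Chentsov) tensor: T = (1-2p)/(p^2*(1-p)^2).
p = 0.66, 1-2p = -0.32, p^2 = 0.4356, (1-p)^2 = 0.1156.
T = -0.32/(0.4356 * 0.1156) = -6.354835.
In the p-coordinate, Gamma^(alpha) = Gamma^(0) - (alpha/2)*T with Gamma^(0) = (1/2)*g'(p) = -T/2,
so Gamma^(alpha) = -((1+alpha)/2)*T.
alpha = 0, -(1+alpha)/2 = -0.5.
Gamma = -0.5 * -6.354835 = 3.1774

3.1774


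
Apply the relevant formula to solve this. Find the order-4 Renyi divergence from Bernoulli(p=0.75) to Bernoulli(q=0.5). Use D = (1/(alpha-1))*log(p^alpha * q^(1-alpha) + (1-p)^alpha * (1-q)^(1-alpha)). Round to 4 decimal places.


Renyi divergence of order alpha between Bernoulli distributions:
D = (1/(alpha-1))*log(p^alpha * q^(1-alpha) + (1-p)^alpha * (1-q)^(1-alpha)).
alpha = 4, p = 0.75, q = 0.5.
p^alpha * q^(1-alpha) = 0.75^4 * 0.5^-3 = 2.53125.
(1-p)^alpha * (1-q)^(1-alpha) = 0.25^4 * 0.5^-3 = 0.03125.
sum = 2.53125 + 0.03125 = 2.5625.
D = (1/3)*log(2.5625) = 0.3137

0.3137


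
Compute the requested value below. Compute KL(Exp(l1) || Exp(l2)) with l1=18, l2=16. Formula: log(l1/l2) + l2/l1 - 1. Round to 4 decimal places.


KL divergence for exponential family:
KL = log(l1/l2) + l2/l1 - 1.
log(18/16) = 0.117783.
16/18 = 0.888889.
KL = 0.117783 + 0.888889 - 1 = 0.0067

0.0067


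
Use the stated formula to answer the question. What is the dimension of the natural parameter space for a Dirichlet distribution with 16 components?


Exponential family dimension calculation:
Dirichlet with 16 components has 16 natural parameters.

16


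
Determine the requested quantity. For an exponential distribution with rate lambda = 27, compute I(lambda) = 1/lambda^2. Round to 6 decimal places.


Fisher information for exponential: I(lambda) = 1/lambda^2.
lambda = 27, lambda^2 = 729.
I = 1/729 = 0.001372

0.001372


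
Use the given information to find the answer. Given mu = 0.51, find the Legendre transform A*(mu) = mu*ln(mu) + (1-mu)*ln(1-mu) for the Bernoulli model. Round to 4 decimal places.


Legendre transform for Bernoulli:
A*(mu) = mu*log(mu) + (1-mu)*log(1-mu).
mu = 0.51, 1-mu = 0.49.
mu*log(mu) = 0.51*log(0.51) = -0.343406.
(1-mu)*log(1-mu) = 0.49*log(0.49) = -0.349541.
A* = -0.343406 + -0.349541 = -0.6929

-0.6929


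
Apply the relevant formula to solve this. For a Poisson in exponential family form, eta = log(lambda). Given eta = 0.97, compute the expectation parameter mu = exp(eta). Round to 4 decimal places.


Expectation parameter for Poisson exponential family:
mu = exp(eta).
eta = 0.97.
mu = exp(0.97) = 2.6379

2.6379


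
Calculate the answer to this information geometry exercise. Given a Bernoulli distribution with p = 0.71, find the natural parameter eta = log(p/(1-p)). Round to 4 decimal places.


Natural parameter for Bernoulli: eta = log(p/(1-p)).
p = 0.71, 1-p = 0.29.
p/(1-p) = 2.448276.
eta = log(2.448276) = 0.8954

0.8954


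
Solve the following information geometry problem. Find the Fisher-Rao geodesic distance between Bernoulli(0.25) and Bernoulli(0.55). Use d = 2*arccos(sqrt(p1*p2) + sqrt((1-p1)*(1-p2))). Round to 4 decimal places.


Geodesic distance on Bernoulli manifold:
d(p1,p2) = 2*arccos(sqrt(p1*p2) + sqrt((1-p1)*(1-p2))).
sqrt(p1*p2) = sqrt(0.25*0.55) = 0.37081.
sqrt((1-p1)*(1-p2)) = sqrt(0.75*0.45) = 0.580948.
arg = 0.37081 + 0.580948 = 0.951757.
d = 2*arccos(0.951757) = 0.6238

0.6238


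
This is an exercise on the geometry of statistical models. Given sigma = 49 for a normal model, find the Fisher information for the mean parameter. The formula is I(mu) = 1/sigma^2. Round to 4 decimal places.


The Fisher information for the mean of a normal distribution is I(mu) = 1/sigma^2.
sigma = 49, so sigma^2 = 2401.
I(mu) = 1/2401 = 0.0004

0.0004


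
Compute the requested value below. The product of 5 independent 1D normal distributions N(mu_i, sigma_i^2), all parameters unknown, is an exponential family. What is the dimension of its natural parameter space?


Exponential family dimension calculation:
Each univariate normal has two natural parameters (mu/sigma^2 and -1/(2 sigma^2)).
With 5 independent components, dim = 2 * 5 = 10.

10


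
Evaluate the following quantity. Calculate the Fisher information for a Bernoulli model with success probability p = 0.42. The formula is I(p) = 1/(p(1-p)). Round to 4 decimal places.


For Bernoulli(p), Fisher information is I(p) = 1/(p*(1-p)).
p = 0.42, 1-p = 0.58.
p*(1-p) = 0.2436.
I(p) = 1/0.2436 = 4.1051

4.1051


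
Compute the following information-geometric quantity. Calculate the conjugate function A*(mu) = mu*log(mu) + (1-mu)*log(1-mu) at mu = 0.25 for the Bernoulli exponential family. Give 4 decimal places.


Legendre transform for Bernoulli:
A*(mu) = mu*log(mu) + (1-mu)*log(1-mu).
mu = 0.25, 1-mu = 0.75.
mu*log(mu) = 0.25*log(0.25) = -0.346574.
(1-mu)*log(1-mu) = 0.75*log(0.75) = -0.215762.
A* = -0.346574 + -0.215762 = -0.5623

-0.5623


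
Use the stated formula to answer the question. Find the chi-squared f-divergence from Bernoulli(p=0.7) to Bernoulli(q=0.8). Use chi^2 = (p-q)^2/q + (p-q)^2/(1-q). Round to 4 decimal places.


Chi-squared divergence between Bernoulli distributions:
chi^2 = (p-q)^2/q + (p-q)^2/(1-q).
p = 0.7, q = 0.8, p-q = -0.1.
(p-q)^2 = 0.01.
term1 = 0.01/0.8 = 0.0125.
term2 = 0.01/0.2 = 0.05.
chi^2 = 0.0125 + 0.05 = 0.0625

0.0625


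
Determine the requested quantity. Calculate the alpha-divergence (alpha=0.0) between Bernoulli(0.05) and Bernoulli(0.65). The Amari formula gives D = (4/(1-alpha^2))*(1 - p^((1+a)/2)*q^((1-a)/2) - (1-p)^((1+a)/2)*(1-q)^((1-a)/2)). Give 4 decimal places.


Amari alpha-divergence:
D = (4/(1-alpha^2))*(1 - p^((1+a)/2)*q^((1-a)/2) - (1-p)^((1+a)/2)*(1-q)^((1-a)/2)).
alpha = 0.0, p = 0.05, q = 0.65.
e1 = (1+alpha)/2 = 0.5, e2 = (1-alpha)/2 = 0.5.
t1 = p^e1 * q^e2 = 0.05^0.5 * 0.65^0.5 = 0.180278.
t2 = (1-p)^e1 * (1-q)^e2 = 0.95^0.5 * 0.35^0.5 = 0.576628.
4/(1-alpha^2) = 4.0.
D = 4.0*(1 - 0.180278 - 0.576628) = 0.9724

0.9724


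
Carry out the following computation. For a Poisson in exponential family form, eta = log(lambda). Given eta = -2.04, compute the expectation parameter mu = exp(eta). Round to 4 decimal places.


Expectation parameter for Poisson exponential family:
mu = exp(eta).
eta = -2.04.
mu = exp(-2.04) = 0.1300

0.1300


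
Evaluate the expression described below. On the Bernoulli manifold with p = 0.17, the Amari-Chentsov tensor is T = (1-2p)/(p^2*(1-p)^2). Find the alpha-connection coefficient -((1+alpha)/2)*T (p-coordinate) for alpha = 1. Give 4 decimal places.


Skewness (Amari-Chentsov) tensor: T = (1-2p)/(p^2*(1-p)^2).
p = 0.17, 1-2p = 0.66, p^2 = 0.0289, (1-p)^2 = 0.6889.
T = 0.66/(0.0289 * 0.6889) = 33.150487.
In the p-coordinate, Gamma^(alpha) = Gamma^(0) - (alpha/2)*T with Gamma^(0) = (1/2)*g'(p) = -T/2,
so Gamma^(alpha) = -((1+alpha)/2)*T.
alpha = 1, -(1+alpha)/2 = -1.0.
Gamma = -1.0 * 33.150487 = -33.1505

-33.1505


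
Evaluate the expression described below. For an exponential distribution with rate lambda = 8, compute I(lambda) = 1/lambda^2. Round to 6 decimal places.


Fisher information for exponential: I(lambda) = 1/lambda^2.
lambda = 8, lambda^2 = 64.
I = 1/64 = 0.015625

0.015625


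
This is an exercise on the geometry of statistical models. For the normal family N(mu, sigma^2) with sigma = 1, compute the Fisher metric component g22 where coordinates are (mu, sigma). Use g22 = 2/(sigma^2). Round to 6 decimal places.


For the 2-parameter normal family, the Fisher metric has:
  g11 = 1/sigma^2, g22 = 2/sigma^2.
sigma = 1, sigma^2 = 1.
g22 = 2.000000

2.000000


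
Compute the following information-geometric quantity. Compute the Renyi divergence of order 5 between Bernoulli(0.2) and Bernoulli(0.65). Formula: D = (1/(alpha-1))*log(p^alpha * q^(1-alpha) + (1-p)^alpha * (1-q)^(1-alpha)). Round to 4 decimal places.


Renyi divergence of order alpha between Bernoulli distributions:
D = (1/(alpha-1))*log(p^alpha * q^(1-alpha) + (1-p)^alpha * (1-q)^(1-alpha)).
alpha = 5, p = 0.2, q = 0.65.
p^alpha * q^(1-alpha) = 0.2^5 * 0.65^-4 = 0.001793.
(1-p)^alpha * (1-q)^(1-alpha) = 0.8^5 * 0.35^-4 = 21.836235.
sum = 0.001793 + 21.836235 = 21.838028.
D = (1/4)*log(21.838028) = 0.7709

0.7709


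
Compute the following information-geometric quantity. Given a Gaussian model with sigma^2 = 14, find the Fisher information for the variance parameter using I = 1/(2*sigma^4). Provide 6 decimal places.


Fisher information for variance: I(sigma^2) = 1/(2*sigma^4).
sigma^2 = 14, so sigma^4 = 196.
I = 1/(2*196) = 1/392 = 0.002551

0.002551


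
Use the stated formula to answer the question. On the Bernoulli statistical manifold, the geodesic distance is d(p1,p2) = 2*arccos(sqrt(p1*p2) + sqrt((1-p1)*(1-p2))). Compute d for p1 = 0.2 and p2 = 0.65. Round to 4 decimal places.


Geodesic distance on Bernoulli manifold:
d(p1,p2) = 2*arccos(sqrt(p1*p2) + sqrt((1-p1)*(1-p2))).
sqrt(p1*p2) = sqrt(0.2*0.65) = 0.360555.
sqrt((1-p1)*(1-p2)) = sqrt(0.8*0.35) = 0.52915.
arg = 0.360555 + 0.52915 = 0.889705.
d = 2*arccos(0.889705) = 0.9482

0.9482


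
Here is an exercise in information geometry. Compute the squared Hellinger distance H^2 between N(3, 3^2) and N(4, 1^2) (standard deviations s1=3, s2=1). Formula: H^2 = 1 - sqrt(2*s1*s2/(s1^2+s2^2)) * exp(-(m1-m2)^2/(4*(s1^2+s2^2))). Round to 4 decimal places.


Squared Hellinger distance for Gaussians:
H^2 = 1 - sqrt(2*s1*s2/(s1^2+s2^2)) * exp(-(m1-m2)^2/(4*(s1^2+s2^2))).
s1^2 = 9, s2^2 = 1, s1^2+s2^2 = 10.
sqrt(2*3*1/(10)) = 0.774597.
(m1-m2)^2 = (-1)^2 = 1.
exp(-1/(4*10)) = exp(-0.025) = 0.97531.
H^2 = 1 - 0.774597*0.97531 = 0.2445

0.2445


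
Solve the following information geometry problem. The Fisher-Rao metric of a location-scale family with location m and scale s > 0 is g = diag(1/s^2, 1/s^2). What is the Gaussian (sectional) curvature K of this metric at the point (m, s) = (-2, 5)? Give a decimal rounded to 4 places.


The metric has the form g = (A dm^2 + B ds^2)/s^2 with A = 1, B = 1.
Substitute u = sqrt(A/B)*m: g = B*(du^2 + ds^2)/s^2, i.e. B times the
Poincare upper half-plane metric, which has constant Gaussian curvature -1.
Scaling a 2D metric by a constant c divides the Gaussian curvature by c,
so K = -1/B = -1/(1) = -1.0000 everywhere (the point (m, s) = (-2, 5) is irrelevant:
the curvature is constant).
The requested Gaussian curvature is K = -1.0000.

-1.0000


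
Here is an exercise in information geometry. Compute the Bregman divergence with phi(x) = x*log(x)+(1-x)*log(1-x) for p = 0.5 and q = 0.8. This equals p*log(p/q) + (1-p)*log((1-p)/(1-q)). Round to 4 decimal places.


Bregman divergence with negative entropy generator:
D = p*log(p/q) + (1-p)*log((1-p)/(1-q)).
p = 0.5, q = 0.8.
p*log(p/q) = 0.5*log(0.5/0.8) = -0.235002.
(1-p)*log((1-p)/(1-q)) = 0.5*log(0.5/0.2) = 0.458145.
D = -0.235002 + 0.458145 = 0.2231

0.2231


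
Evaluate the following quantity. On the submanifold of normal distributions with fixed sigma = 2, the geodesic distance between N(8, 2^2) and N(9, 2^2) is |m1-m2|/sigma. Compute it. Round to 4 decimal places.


On the fixed-variance normal subfamily, geodesic distance = |m1-m2|/sigma.
|8 - 9| = 1.
sigma = 2.
d = 1/2 = 0.5000

0.5000


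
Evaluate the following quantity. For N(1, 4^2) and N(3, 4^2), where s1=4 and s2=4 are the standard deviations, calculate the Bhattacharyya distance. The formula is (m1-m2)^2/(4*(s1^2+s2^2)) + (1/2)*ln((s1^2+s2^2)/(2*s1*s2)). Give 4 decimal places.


Bhattacharyya distance between two Gaussians:
DB = (m1-m2)^2/(4*(s1^2+s2^2)) + (1/2)*ln((s1^2+s2^2)/(2*s1*s2)).
(m1-m2)^2 = (-2)^2 = 4.
s1^2+s2^2 = 16 + 16 = 32.
term1 = 4/128 = 0.03125.
term2 = 0.5*ln(32/32.0) = 0.0.
DB = 0.03125 + 0.0 = 0.0313

0.0313


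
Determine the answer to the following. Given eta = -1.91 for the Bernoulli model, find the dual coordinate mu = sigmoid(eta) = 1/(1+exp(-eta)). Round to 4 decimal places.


Dual coordinate (expectation parameter) for Bernoulli:
mu = 1/(1+exp(-eta)).
eta = -1.91.
exp(-eta) = exp(1.91) = 6.753089.
mu = 1/(1+6.753089) = 0.1290

0.1290


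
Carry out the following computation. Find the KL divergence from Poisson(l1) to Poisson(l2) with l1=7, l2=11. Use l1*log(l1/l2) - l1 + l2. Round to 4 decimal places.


KL divergence for Poisson:
KL = l1*log(l1/l2) - l1 + l2.
l1 = 7, l2 = 11.
log(7/11) = -0.451985.
l1*log(l1/l2) = 7 * -0.451985 = -3.163896.
KL = -3.163896 - 7 + 11 = 0.8361

0.8361


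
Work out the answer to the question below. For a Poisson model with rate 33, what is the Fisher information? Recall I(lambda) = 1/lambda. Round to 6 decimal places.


Fisher information for Poisson: I(lambda) = 1/lambda.
lambda = 33.
I(lambda) = 1/33 = 0.030303

0.030303


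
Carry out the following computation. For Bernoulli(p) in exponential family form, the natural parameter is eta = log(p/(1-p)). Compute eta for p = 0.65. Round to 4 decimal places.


Natural parameter for Bernoulli: eta = log(p/(1-p)).
p = 0.65, 1-p = 0.35.
p/(1-p) = 1.857143.
eta = log(1.857143) = 0.6190

0.6190


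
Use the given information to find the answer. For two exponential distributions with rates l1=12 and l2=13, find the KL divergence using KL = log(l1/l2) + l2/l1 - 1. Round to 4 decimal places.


KL divergence for exponential family:
KL = log(l1/l2) + l2/l1 - 1.
log(12/13) = -0.080043.
13/12 = 1.083333.
KL = -0.080043 + 1.083333 - 1 = 0.0033

0.0033


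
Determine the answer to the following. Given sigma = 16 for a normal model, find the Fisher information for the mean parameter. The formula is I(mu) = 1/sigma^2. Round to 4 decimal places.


The Fisher information for the mean of a normal distribution is I(mu) = 1/sigma^2.
sigma = 16, so sigma^2 = 256.
I(mu) = 1/256 = 0.0039

0.0039


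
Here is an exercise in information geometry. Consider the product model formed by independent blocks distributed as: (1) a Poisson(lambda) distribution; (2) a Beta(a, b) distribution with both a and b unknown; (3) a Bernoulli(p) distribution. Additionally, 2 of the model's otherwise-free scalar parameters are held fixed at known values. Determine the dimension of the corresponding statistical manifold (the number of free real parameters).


The dimension of a statistical manifold equals the number of free
(independent) real parameters of the model. For a product of independent
blocks the parameter counts add.
- Poisson (lambda): 1.
- Beta (a, b): 2.
- Bernoulli (p): 1.
Total = 1 + 2 + 1 = 4.
2 parameter(s) fixed at known values: 4 - 2 = 2.
Dimension = 2

2


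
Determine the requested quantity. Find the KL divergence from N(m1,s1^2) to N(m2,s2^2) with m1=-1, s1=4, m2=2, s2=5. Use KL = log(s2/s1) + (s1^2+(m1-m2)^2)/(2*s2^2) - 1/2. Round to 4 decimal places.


KL divergence between normal distributions:
KL = log(s2/s1) + (s1^2 + (m1-m2)^2)/(2*s2^2) - 1/2.
log(5/4) = 0.223144.
(4^2 + (-1-2)^2)/(2*5^2) = (16 + 9)/50 = 0.5.
KL = 0.223144 + 0.5 - 0.5 = 0.2231

0.2231


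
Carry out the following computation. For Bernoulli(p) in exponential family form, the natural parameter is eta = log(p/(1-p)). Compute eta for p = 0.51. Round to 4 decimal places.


Natural parameter for Bernoulli: eta = log(p/(1-p)).
p = 0.51, 1-p = 0.49.
p/(1-p) = 1.040816.
eta = log(1.040816) = 0.0400

0.0400


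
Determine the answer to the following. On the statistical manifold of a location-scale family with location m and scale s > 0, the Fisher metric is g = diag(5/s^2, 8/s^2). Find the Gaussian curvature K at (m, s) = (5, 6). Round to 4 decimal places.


The metric has the form g = (A dm^2 + B ds^2)/s^2 with A = 5, B = 8.
Substitute u = sqrt(A/B)*m: g = B*(du^2 + ds^2)/s^2, i.e. B times the
Poincare upper half-plane metric, which has constant Gaussian curvature -1.
Scaling a 2D metric by a constant c divides the Gaussian curvature by c,
so K = -1/B = -1/(8) = -0.1250 everywhere (the point (m, s) = (5, 6) is irrelevant:
the curvature is constant).
The requested Gaussian curvature is K = -0.1250.

-0.1250
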